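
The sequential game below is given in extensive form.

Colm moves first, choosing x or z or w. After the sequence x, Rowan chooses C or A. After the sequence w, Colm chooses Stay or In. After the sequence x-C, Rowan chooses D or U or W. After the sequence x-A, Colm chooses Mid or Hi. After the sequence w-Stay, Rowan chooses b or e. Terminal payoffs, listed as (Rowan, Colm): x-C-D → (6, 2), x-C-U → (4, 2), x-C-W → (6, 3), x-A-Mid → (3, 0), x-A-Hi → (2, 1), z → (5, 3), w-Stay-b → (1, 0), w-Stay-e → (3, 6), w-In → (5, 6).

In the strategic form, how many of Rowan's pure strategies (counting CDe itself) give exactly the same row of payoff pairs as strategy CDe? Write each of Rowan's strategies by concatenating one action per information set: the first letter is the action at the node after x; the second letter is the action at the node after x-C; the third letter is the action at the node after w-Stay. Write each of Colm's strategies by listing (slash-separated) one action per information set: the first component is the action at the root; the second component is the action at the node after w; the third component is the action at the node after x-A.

1

Row for CDe (columns x/Stay/Mid, x/Stay/Hi, x/In/Mid, x/In/Hi, z/Stay/Mid, z/Stay/Hi, z/In/Mid, z/In/Hi, w/Stay/Mid, w/Stay/Hi, w/In/Mid, w/In/Hi): (6,2) (6,2) (6,2) (6,2) (5,3) (5,3) (5,3) (5,3) (3,6) (3,6) (5,6) (5,6).
Every one of Rowan's information sets is on the play path for some reply by Colm when Rowan follows CDe.
Changing the action at any of them therefore changes at least one column, so only CDe itself gives this row.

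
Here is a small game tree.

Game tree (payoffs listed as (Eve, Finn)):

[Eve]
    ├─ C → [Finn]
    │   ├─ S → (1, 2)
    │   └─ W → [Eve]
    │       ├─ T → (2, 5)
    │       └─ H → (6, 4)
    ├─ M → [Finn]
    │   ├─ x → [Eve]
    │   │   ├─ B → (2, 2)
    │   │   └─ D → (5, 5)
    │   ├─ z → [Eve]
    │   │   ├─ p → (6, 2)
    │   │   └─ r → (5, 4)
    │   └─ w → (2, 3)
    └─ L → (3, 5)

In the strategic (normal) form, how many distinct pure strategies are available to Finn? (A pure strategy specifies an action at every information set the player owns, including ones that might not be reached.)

Finn owns the node after C with actions {S, W} — two choices.
Finn owns the node after M with actions {x, z, w} — three choices.
A pure strategy fixes one action at each information set independently, so the count is the product 2 × 3 = 6.

6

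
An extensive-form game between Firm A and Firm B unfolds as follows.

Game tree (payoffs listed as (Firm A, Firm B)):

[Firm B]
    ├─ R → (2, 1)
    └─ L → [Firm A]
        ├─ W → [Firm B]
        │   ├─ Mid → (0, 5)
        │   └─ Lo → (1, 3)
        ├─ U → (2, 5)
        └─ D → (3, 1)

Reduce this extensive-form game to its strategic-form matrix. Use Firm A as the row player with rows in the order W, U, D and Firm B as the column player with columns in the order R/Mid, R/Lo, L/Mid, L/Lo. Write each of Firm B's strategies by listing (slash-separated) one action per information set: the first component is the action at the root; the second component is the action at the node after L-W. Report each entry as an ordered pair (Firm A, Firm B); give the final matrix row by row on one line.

W: (2,1) (2,1) (0,5) (1,3) | U: (2,1) (2,1) (2,5) (2,5) | D: (2,1) (2,1) (3,1) (3,1)

Row W: R/Mid→(2,1), R/Lo→(2,1), L/Mid→(0,5), L/Lo→(1,3)
Row U: R/Mid→(2,1), R/Lo→(2,1), L/Mid→(2,5), L/Lo→(2,5)
Row D: R/Mid→(2,1), R/Lo→(2,1), L/Mid→(3,1), L/Lo→(3,1)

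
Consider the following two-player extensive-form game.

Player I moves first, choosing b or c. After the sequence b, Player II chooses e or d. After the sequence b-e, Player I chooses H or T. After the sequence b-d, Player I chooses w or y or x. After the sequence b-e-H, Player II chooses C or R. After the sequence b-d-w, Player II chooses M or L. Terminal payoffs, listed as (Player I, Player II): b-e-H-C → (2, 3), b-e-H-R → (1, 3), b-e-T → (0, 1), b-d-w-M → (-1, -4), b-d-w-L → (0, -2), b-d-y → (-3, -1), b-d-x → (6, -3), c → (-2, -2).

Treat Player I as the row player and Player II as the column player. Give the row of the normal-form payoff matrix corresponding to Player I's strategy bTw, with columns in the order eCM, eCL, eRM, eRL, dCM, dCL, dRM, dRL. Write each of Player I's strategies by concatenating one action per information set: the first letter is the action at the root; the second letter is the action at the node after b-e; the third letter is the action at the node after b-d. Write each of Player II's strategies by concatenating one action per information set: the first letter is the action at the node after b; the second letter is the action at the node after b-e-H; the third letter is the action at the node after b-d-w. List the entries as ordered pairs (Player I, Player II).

vs eCM: Player I plays b → Player II plays e at [b] → Player I plays T at [b-e] → (0, 1)
vs eCL: Player I plays b → Player II plays e at [b] → Player I plays T at [b-e] → (0, 1)
vs eRM: Player I plays b → Player II plays e at [b] → Player I plays T at [b-e] → (0, 1)
vs eRL: Player I plays b → Player II plays e at [b] → Player I plays T at [b-e] → (0, 1)
vs dCM: Player I plays b → Player II plays d at [b] → Player I plays w at [b-d] → Player II plays M at [b-d-w] → (-1, -4)
vs dCL: Player I plays b → Player II plays d at [b] → Player I plays w at [b-d] → Player II plays L at [b-d-w] → (0, -2)
vs dRM: Player I plays b → Player II plays d at [b] → Player I plays w at [b-d] → Player II plays M at [b-d-w] → (-1, -4)
vs dRL: Player I plays b → Player II plays d at [b] → Player I plays w at [b-d] → Player II plays L at [b-d-w] → (0, -2)

(0,1) (0,1) (0,1) (0,1) (-1,-4) (0,-2) (-1,-4) (0,-2)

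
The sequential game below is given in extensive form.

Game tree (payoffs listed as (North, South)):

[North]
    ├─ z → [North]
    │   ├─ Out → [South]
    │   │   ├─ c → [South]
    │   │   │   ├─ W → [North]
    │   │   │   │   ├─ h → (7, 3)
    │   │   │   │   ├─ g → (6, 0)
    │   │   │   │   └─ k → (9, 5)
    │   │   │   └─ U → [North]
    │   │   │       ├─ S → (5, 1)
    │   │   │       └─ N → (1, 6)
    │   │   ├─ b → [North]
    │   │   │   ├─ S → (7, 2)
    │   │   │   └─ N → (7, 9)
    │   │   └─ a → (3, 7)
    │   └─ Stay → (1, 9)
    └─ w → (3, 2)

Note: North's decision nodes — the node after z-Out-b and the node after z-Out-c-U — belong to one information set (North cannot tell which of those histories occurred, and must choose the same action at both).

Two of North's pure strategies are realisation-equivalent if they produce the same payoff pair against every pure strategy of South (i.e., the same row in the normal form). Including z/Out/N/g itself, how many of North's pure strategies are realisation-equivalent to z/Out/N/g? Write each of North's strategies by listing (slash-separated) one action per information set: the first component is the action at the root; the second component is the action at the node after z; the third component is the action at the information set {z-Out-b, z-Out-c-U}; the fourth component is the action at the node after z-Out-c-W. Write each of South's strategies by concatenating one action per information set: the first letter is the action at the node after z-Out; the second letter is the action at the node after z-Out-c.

Row for z/Out/N/g (columns cW, cU, bW, bU, aW, aU): (6,0) (1,6) (7,9) (7,9) (3,7) (3,7).
Every one of North's information sets is on the play path for some reply by South when North follows z/Out/N/g.
Changing the action at any of them therefore changes at least one column, so only z/Out/N/g itself gives this row.

1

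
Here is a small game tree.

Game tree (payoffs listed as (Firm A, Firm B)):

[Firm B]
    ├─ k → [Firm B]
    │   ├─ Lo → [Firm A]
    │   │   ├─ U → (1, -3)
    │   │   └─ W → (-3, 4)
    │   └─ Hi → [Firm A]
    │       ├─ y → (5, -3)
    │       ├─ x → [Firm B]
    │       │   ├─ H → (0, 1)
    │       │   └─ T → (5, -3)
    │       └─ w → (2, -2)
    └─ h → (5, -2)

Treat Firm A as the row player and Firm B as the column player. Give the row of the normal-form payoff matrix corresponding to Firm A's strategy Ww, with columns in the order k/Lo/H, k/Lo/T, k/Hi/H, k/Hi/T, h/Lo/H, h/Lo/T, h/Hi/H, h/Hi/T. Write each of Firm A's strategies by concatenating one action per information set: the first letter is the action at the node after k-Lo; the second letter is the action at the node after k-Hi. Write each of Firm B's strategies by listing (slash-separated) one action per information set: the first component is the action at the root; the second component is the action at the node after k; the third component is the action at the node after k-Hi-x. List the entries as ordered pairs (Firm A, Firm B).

(-3,4) (-3,4) (2,-2) (2,-2) (5,-2) (5,-2) (5,-2) (5,-2)

vs k/Lo/H: Firm B plays k → Firm B plays Lo at [k] → Firm A plays W at [k-Lo] → (-3, 4)
vs k/Lo/T: Firm B plays k → Firm B plays Lo at [k] → Firm A plays W at [k-Lo] → (-3, 4)
vs k/Hi/H: Firm B plays k → Firm B plays Hi at [k] → Firm A plays w at [k-Hi] → (2, -2)
vs k/Hi/T: Firm B plays k → Firm B plays Hi at [k] → Firm A plays w at [k-Hi] → (2, -2)
vs h/Lo/H: Firm B plays h → (5, -2)
vs h/Lo/T: Firm B plays h → (5, -2)
vs h/Hi/H: Firm B plays h → (5, -2)
vs h/Hi/T: Firm B plays h → (5, -2)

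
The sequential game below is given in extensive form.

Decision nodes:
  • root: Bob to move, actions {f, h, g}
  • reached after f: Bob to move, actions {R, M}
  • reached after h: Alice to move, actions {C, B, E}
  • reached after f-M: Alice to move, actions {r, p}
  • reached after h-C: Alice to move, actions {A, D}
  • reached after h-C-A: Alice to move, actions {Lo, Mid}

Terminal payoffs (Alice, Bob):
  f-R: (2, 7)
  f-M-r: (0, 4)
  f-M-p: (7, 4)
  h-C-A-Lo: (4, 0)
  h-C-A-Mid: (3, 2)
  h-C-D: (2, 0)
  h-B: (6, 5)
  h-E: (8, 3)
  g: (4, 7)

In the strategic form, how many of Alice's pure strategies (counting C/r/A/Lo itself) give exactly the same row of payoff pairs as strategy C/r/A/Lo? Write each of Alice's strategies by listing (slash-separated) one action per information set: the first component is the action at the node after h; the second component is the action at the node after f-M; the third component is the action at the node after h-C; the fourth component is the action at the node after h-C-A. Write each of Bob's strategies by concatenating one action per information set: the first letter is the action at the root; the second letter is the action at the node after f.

1

Row for C/r/A/Lo (columns fR, fM, hR, hM, gR, gM): (2,7) (0,4) (4,0) (4,0) (4,7) (4,7).
Every one of Alice's information sets is on the play path for some reply by Bob when Alice follows C/r/A/Lo.
Changing the action at any of them therefore changes at least one column, so only C/r/A/Lo itself gives this row.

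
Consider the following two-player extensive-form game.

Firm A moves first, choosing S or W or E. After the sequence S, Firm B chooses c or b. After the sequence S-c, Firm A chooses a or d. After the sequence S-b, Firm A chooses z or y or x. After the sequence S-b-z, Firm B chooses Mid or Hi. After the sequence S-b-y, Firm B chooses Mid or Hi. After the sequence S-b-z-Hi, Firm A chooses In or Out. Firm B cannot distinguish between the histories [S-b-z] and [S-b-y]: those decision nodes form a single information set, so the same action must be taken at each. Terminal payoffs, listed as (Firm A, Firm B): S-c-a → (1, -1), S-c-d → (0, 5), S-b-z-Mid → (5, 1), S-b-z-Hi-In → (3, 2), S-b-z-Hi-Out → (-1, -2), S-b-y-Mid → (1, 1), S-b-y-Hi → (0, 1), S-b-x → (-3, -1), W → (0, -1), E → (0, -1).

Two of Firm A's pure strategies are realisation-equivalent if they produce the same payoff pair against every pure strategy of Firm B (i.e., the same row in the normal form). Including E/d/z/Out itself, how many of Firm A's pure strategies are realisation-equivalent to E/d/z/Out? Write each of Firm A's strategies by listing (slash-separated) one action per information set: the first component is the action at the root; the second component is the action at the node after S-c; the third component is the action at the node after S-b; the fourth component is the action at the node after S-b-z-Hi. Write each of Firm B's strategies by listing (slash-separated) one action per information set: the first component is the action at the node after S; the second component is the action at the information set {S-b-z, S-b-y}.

Row for E/d/z/Out (columns c/Mid, c/Hi, b/Mid, b/Hi): (0,-1) (0,-1) (0,-1) (0,-1).
Under E/d/z/Out, Firm A's choice at the node after S-c and at the node after S-b and at the node after S-b-z-Hi can never be reached regardless of what Firm B does, so varying those choices leaves every outcome unchanged.
Holding the reachable choices fixed and varying the unreachable ones freely already gives 2 × 3 × 2 = 12 equivalent strategies.
Checking the remaining rows, W/a/z/In, W/a/z/Out, W/a/y/In, W/a/y/Out, W/a/x/In, W/a/x/Out, W/d/z/In, W/d/z/Out, W/d/y/In, W/d/y/Out, W/d/x/In, W/d/x/Out also happen to give the same payoffs in every column, bringing the total to 24: W/a/z/In, W/a/z/Out, W/a/y/In, W/a/y/Out, W/a/x/In, W/a/x/Out, W/d/z/In, W/d/z/Out, W/d/y/In, W/d/y/Out, W/d/x/In, W/d/x/Out, E/a/z/In, E/a/z/Out, E/a/y/In, E/a/y/Out, E/a/x/In, E/a/x/Out, E/d/z/In, E/d/z/Out, E/d/y/In, E/d/y/Out, E/d/x/In, E/d/x/Out.

24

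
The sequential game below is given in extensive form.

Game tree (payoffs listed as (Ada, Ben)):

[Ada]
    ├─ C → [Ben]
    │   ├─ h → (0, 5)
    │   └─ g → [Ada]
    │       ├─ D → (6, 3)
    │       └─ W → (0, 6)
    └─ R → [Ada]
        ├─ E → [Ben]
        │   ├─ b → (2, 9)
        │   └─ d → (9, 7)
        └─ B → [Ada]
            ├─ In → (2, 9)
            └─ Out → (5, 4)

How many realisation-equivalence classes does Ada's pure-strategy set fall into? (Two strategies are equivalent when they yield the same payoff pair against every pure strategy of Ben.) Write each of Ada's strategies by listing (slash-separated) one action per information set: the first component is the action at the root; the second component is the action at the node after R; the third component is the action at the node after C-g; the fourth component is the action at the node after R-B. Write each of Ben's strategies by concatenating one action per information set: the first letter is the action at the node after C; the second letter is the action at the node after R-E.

5

Ada has 16 pure strategies: C/E/D/In, C/E/D/Out, C/E/W/In, C/E/W/Out, C/B/D/In, C/B/D/Out, C/B/W/In, C/B/W/Out, R/E/D/In, R/E/D/Out, R/E/W/In, R/E/W/Out, R/B/D/In, R/B/D/Out, R/B/W/In, R/B/W/Out. Columns: hb, hd, gb, gd.
{C/E/D/In, C/E/D/Out, C/B/D/In, C/B/D/Out} → row (0,5) (0,5) (6,3) (6,3)
{C/E/W/In, C/E/W/Out, C/B/W/In, C/B/W/Out} → row (0,5) (0,5) (0,6) (0,6)
{R/E/D/In, R/E/D/Out, R/E/W/In, R/E/W/Out} → row (2,9) (9,7) (2,9) (9,7)
{R/B/D/In, R/B/W/In} → row (2,9) (2,9) (2,9) (2,9)
{R/B/D/Out, R/B/W/Out} → row (5,4) (5,4) (5,4) (5,4)
That's 5 distinct rows out of 16 strategies.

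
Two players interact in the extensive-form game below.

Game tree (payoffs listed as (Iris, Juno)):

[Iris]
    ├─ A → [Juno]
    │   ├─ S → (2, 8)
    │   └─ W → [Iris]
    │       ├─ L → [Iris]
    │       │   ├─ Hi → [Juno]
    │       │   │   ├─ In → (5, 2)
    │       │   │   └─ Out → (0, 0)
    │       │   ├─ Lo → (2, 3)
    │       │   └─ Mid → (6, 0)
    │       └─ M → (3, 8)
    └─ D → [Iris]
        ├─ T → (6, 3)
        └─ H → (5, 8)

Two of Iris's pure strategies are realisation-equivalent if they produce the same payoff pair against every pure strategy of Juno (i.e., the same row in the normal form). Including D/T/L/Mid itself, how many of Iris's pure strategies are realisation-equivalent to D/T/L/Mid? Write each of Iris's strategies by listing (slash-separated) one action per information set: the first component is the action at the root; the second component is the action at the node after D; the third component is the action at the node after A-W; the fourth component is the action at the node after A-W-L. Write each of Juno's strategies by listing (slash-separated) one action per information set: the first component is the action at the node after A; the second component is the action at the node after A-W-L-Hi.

Row for D/T/L/Mid (columns S/In, S/Out, W/In, W/Out): (6,3) (6,3) (6,3) (6,3).
Under D/T/L/Mid, Iris's choice at the node after A-W and at the node after A-W-L can never be reached regardless of what Juno does, so varying those choices leaves every outcome unchanged.
Holding the reachable choices fixed and varying the unreachable ones freely already gives 2 × 3 = 6 equivalent strategies.
No other strategy reproduces this row, so those 6 are the full class: D/T/L/Hi, D/T/L/Lo, D/T/L/Mid, D/T/M/Hi, D/T/M/Lo, D/T/M/Mid.

6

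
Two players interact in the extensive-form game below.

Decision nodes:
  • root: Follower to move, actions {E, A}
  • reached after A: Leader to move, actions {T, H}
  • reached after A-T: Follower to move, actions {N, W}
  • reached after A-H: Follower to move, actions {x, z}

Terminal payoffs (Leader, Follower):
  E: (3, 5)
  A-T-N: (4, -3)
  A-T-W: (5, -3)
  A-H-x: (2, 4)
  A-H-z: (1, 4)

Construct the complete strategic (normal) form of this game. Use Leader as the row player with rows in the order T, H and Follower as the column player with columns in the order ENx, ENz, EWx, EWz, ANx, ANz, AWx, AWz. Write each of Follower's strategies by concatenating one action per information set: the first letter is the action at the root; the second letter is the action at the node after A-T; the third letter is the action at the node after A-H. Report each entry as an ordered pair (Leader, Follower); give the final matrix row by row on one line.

Row T: ENx→(3,5), ENz→(3,5), EWx→(3,5), EWz→(3,5), ANx→(4,-3), ANz→(4,-3), AWx→(5,-3), AWz→(5,-3)
Row H: ENx→(3,5), ENz→(3,5), EWx→(3,5), EWz→(3,5), ANx→(2,4), ANz→(1,4), AWx→(2,4), AWz→(1,4)

T: (3,5) (3,5) (3,5) (3,5) (4,-3) (4,-3) (5,-3) (5,-3) | H: (3,5) (3,5) (3,5) (3,5) (2,4) (1,4) (2,4) (1,4)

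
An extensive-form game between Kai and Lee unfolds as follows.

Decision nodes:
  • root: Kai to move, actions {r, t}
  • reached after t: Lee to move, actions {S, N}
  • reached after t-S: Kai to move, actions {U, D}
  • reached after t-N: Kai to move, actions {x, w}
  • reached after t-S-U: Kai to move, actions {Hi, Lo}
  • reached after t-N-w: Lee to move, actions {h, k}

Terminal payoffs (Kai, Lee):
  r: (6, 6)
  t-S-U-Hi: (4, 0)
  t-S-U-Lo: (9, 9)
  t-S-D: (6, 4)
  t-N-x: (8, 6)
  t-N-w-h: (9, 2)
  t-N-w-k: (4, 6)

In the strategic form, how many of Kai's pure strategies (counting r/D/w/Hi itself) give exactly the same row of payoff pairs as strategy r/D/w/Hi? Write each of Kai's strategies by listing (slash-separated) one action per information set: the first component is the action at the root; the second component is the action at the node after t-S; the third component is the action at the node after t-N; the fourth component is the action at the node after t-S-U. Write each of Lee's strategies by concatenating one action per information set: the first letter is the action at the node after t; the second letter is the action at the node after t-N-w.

8

Row for r/D/w/Hi (columns Sh, Sk, Nh, Nk): (6,6) (6,6) (6,6) (6,6).
Under r/D/w/Hi, Kai's choice at the node after t-S and at the node after t-N and at the node after t-S-U can never be reached regardless of what Lee does, so varying those choices leaves every outcome unchanged.
Holding the reachable choices fixed and varying the unreachable ones freely already gives 2 × 2 × 2 = 8 equivalent strategies.
No other strategy reproduces this row, so those 8 are the full class: r/U/x/Hi, r/U/x/Lo, r/U/w/Hi, r/U/w/Lo, r/D/x/Hi, r/D/x/Lo, r/D/w/Hi, r/D/w/Lo.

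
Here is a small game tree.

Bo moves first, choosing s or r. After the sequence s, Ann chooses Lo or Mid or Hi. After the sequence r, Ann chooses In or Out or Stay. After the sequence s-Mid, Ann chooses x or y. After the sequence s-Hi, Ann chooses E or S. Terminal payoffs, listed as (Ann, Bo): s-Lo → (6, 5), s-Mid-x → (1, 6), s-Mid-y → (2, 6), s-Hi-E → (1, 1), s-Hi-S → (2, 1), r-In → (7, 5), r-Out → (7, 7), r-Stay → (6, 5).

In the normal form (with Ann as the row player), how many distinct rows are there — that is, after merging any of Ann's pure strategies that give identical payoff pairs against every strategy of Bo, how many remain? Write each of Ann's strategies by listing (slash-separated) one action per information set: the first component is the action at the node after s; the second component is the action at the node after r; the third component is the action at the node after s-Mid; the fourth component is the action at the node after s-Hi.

Ann has 36 pure strategies: Lo/In/x/E, Lo/In/x/S, Lo/In/y/E, Lo/In/y/S, Lo/Out/x/E, Lo/Out/x/S, Lo/Out/y/E, Lo/Out/y/S, Lo/Stay/x/E, Lo/Stay/x/S, Lo/Stay/y/E, Lo/Stay/y/S, Mid/In/x/E, Mid/In/x/S, Mid/In/y/E, Mid/In/y/S, Mid/Out/x/E, Mid/Out/x/S, Mid/Out/y/E, Mid/Out/y/S, Mid/Stay/x/E, Mid/Stay/x/S, Mid/Stay/y/E, Mid/Stay/y/S, Hi/In/x/E, Hi/In/x/S, Hi/In/y/E, Hi/In/y/S, Hi/Out/x/E, Hi/Out/x/S, Hi/Out/y/E, Hi/Out/y/S, Hi/Stay/x/E, Hi/Stay/x/S, Hi/Stay/y/E, Hi/Stay/y/S. Columns: s, r.
{Lo/In/x/E, Lo/In/x/S, Lo/In/y/E, Lo/In/y/S} → row (6,5) (7,5)
{Lo/Out/x/E, Lo/Out/x/S, Lo/Out/y/E, Lo/Out/y/S} → row (6,5) (7,7)
{Lo/Stay/x/E, Lo/Stay/x/S, Lo/Stay/y/E, Lo/Stay/y/S} → row (6,5) (6,5)
{Mid/In/x/E, Mid/In/x/S} → row (1,6) (7,5)
{Mid/In/y/E, Mid/In/y/S} → row (2,6) (7,5)
{Mid/Out/x/E, Mid/Out/x/S} → row (1,6) (7,7)
{Mid/Out/y/E, Mid/Out/y/S} → row (2,6) (7,7)
{Mid/Stay/x/E, Mid/Stay/x/S} → row (1,6) (6,5)
{Mid/Stay/y/E, Mid/Stay/y/S} → row (2,6) (6,5)
{Hi/In/x/E, Hi/In/y/E} → row (1,1) (7,5)
{Hi/In/x/S, Hi/In/y/S} → row (2,1) (7,5)
{Hi/Out/x/E, Hi/Out/y/E} → row (1,1) (7,7)
{Hi/Out/x/S, Hi/Out/y/S} → row (2,1) (7,7)
{Hi/Stay/x/E, Hi/Stay/y/E} → row (1,1) (6,5)
{Hi/Stay/x/S, Hi/Stay/y/S} → row (2,1) (6,5)
That's 15 distinct rows out of 36 strategies.

15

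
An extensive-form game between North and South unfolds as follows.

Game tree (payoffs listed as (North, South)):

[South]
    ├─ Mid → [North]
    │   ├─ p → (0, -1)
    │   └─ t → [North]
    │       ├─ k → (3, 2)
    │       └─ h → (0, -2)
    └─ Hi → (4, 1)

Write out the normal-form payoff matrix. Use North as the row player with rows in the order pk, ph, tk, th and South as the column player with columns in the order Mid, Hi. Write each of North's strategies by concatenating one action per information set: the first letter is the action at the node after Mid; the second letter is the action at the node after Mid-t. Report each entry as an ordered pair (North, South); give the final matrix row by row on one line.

pk: (0,-1) (4,1) | ph: (0,-1) (4,1) | tk: (3,2) (4,1) | th: (0,-2) (4,1)

Row pk: Mid→(0,-1), Hi→(4,1)
Row ph: Mid→(0,-1), Hi→(4,1)
Row tk: Mid→(3,2), Hi→(4,1)
Row th: Mid→(0,-2), Hi→(4,1)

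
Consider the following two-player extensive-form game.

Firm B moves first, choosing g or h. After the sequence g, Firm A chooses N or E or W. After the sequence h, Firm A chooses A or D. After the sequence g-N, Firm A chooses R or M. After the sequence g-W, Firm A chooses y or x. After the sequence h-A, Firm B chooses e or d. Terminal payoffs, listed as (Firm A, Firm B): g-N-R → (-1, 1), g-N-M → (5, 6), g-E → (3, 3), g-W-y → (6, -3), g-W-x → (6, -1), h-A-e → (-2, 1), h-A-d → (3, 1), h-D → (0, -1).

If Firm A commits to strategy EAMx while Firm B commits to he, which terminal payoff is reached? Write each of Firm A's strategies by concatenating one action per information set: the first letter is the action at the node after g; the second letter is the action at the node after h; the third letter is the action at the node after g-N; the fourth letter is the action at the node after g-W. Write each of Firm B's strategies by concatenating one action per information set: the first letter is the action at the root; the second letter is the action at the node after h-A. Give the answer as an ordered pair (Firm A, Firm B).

(-2, 1)

Trace the play path from the root:
  Firm B plays h
  Firm A plays A at [h]
  Firm B plays e at [h-A]
→ terminal payoff (-2, 1).
(Firm A's choice at the node after g is never reached on this path, so it doesn't affect the outcome.)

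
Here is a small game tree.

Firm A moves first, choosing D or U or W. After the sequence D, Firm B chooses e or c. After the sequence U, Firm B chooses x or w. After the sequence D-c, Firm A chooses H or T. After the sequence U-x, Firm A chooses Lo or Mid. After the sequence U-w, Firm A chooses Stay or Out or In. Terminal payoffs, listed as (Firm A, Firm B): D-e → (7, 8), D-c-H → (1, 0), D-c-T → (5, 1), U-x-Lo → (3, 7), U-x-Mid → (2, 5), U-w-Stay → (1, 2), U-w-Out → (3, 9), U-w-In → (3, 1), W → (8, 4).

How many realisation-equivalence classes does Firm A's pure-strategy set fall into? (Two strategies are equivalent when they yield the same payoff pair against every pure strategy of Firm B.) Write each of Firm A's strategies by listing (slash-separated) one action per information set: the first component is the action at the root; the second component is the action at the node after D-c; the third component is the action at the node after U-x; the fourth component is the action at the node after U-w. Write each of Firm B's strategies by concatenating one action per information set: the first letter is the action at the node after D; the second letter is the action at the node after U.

Firm A has 36 pure strategies: D/H/Lo/Stay, D/H/Lo/Out, D/H/Lo/In, D/H/Mid/Stay, D/H/Mid/Out, D/H/Mid/In, D/T/Lo/Stay, D/T/Lo/Out, D/T/Lo/In, D/T/Mid/Stay, D/T/Mid/Out, D/T/Mid/In, U/H/Lo/Stay, U/H/Lo/Out, U/H/Lo/In, U/H/Mid/Stay, U/H/Mid/Out, U/H/Mid/In, U/T/Lo/Stay, U/T/Lo/Out, U/T/Lo/In, U/T/Mid/Stay, U/T/Mid/Out, U/T/Mid/In, W/H/Lo/Stay, W/H/Lo/Out, W/H/Lo/In, W/H/Mid/Stay, W/H/Mid/Out, W/H/Mid/In, W/T/Lo/Stay, W/T/Lo/Out, W/T/Lo/In, W/T/Mid/Stay, W/T/Mid/Out, W/T/Mid/In. Columns: ex, ew, cx, cw.
{D/H/Lo/Stay, D/H/Lo/Out, D/H/Lo/In, D/H/Mid/Stay, D/H/Mid/Out, D/H/Mid/In} → row (7,8) (7,8) (1,0) (1,0)
{D/T/Lo/Stay, D/T/Lo/Out, D/T/Lo/In, D/T/Mid/Stay, D/T/Mid/Out, D/T/Mid/In} → row (7,8) (7,8) (5,1) (5,1)
{U/H/Lo/Stay, U/T/Lo/Stay} → row (3,7) (1,2) (3,7) (1,2)
{U/H/Lo/Out, U/T/Lo/Out} → row (3,7) (3,9) (3,7) (3,9)
{U/H/Lo/In, U/T/Lo/In} → row (3,7) (3,1) (3,7) (3,1)
{U/H/Mid/Stay, U/T/Mid/Stay} → row (2,5) (1,2) (2,5) (1,2)
{U/H/Mid/Out, U/T/Mid/Out} → row (2,5) (3,9) (2,5) (3,9)
{U/H/Mid/In, U/T/Mid/In} → row (2,5) (3,1) (2,5) (3,1)
{W/H/Lo/Stay, W/H/Lo/Out, W/H/Lo/In, W/H/Mid/Stay, W/H/Mid/Out, W/H/Mid/In, W/T/Lo/Stay, W/T/Lo/Out, W/T/Lo/In, W/T/Mid/Stay, W/T/Mid/Out, W/T/Mid/In} → row (8,4) (8,4) (8,4) (8,4)
That's 9 distinct rows out of 36 strategies.

9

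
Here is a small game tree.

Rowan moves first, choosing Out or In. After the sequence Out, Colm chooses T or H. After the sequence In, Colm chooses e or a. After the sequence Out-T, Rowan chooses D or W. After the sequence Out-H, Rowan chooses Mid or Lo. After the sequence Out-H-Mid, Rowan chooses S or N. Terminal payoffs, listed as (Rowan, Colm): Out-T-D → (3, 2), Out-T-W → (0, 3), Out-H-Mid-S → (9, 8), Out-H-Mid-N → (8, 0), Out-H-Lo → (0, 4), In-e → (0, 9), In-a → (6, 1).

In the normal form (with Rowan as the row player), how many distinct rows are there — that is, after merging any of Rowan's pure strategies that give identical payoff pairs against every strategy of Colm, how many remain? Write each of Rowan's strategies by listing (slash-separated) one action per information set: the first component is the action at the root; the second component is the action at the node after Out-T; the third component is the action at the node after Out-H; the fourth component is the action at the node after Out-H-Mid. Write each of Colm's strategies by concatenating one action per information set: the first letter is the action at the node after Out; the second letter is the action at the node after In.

7

Rowan has 16 pure strategies: Out/D/Mid/S, Out/D/Mid/N, Out/D/Lo/S, Out/D/Lo/N, Out/W/Mid/S, Out/W/Mid/N, Out/W/Lo/S, Out/W/Lo/N, In/D/Mid/S, In/D/Mid/N, In/D/Lo/S, In/D/Lo/N, In/W/Mid/S, In/W/Mid/N, In/W/Lo/S, In/W/Lo/N. Columns: Te, Ta, He, Ha.
{Out/D/Mid/S} → row (3,2) (3,2) (9,8) (9,8)
{Out/D/Mid/N} → row (3,2) (3,2) (8,0) (8,0)
{Out/D/Lo/S, Out/D/Lo/N} → row (3,2) (3,2) (0,4) (0,4)
{Out/W/Mid/S} → row (0,3) (0,3) (9,8) (9,8)
{Out/W/Mid/N} → row (0,3) (0,3) (8,0) (8,0)
{Out/W/Lo/S, Out/W/Lo/N} → row (0,3) (0,3) (0,4) (0,4)
{In/D/Mid/S, In/D/Mid/N, In/D/Lo/S, In/D/Lo/N, In/W/Mid/S, In/W/Mid/N, In/W/Lo/S, In/W/Lo/N} → row (0,9) (6,1) (0,9) (6,1)
That's 7 distinct rows out of 16 strategies.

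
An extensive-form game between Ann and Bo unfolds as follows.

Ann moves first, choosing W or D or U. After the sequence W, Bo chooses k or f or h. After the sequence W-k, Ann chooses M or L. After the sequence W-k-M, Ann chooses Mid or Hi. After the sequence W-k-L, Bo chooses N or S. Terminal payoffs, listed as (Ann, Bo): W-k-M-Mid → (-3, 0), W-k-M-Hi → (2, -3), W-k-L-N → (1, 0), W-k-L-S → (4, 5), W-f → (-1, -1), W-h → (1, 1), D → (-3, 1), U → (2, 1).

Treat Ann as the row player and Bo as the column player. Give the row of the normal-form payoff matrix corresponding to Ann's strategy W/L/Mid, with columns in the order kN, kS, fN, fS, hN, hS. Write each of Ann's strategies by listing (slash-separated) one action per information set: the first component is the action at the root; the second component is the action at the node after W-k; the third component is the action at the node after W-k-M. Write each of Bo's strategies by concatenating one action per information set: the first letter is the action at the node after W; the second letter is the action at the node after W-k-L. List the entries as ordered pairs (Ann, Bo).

(1,0) (4,5) (-1,-1) (-1,-1) (1,1) (1,1)

vs kN: Ann plays W → Bo plays k at [W] → Ann plays L at [W-k] → Bo plays N at [W-k-L] → (1, 0)
vs kS: Ann plays W → Bo plays k at [W] → Ann plays L at [W-k] → Bo plays S at [W-k-L] → (4, 5)
vs fN: Ann plays W → Bo plays f at [W] → (-1, -1)
vs fS: Ann plays W → Bo plays f at [W] → (-1, -1)
vs hN: Ann plays W → Bo plays h at [W] → (1, 1)
vs hS: Ann plays W → Bo plays h at [W] → (1, 1)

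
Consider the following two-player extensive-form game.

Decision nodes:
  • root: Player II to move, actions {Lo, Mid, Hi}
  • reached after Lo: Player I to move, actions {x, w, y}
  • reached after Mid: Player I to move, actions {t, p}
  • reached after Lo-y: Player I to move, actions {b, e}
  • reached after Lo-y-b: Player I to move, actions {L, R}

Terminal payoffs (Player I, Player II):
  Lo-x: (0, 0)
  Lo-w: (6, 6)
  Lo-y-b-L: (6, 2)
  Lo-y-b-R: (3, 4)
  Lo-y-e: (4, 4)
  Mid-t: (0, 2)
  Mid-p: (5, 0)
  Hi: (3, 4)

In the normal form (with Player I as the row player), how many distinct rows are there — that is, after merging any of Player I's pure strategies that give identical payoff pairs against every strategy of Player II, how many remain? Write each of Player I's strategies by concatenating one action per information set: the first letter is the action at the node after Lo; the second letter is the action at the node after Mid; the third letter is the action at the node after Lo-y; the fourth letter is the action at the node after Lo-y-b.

Player I has 24 pure strategies: xtbL, xtbR, xteL, xteR, xpbL, xpbR, xpeL, xpeR, wtbL, wtbR, wteL, wteR, wpbL, wpbR, wpeL, wpeR, ytbL, ytbR, yteL, yteR, ypbL, ypbR, ypeL, ypeR. Columns: Lo, Mid, Hi.
{xtbL, xtbR, xteL, xteR} → row (0,0) (0,2) (3,4)
{xpbL, xpbR, xpeL, xpeR} → row (0,0) (5,0) (3,4)
{wtbL, wtbR, wteL, wteR} → row (6,6) (0,2) (3,4)
{wpbL, wpbR, wpeL, wpeR} → row (6,6) (5,0) (3,4)
{ytbL} → row (6,2) (0,2) (3,4)
{ytbR} → row (3,4) (0,2) (3,4)
{yteL, yteR} → row (4,4) (0,2) (3,4)
{ypbL} → row (6,2) (5,0) (3,4)
{ypbR} → row (3,4) (5,0) (3,4)
{ypeL, ypeR} → row (4,4) (5,0) (3,4)
That's 10 distinct rows out of 24 strategies.

10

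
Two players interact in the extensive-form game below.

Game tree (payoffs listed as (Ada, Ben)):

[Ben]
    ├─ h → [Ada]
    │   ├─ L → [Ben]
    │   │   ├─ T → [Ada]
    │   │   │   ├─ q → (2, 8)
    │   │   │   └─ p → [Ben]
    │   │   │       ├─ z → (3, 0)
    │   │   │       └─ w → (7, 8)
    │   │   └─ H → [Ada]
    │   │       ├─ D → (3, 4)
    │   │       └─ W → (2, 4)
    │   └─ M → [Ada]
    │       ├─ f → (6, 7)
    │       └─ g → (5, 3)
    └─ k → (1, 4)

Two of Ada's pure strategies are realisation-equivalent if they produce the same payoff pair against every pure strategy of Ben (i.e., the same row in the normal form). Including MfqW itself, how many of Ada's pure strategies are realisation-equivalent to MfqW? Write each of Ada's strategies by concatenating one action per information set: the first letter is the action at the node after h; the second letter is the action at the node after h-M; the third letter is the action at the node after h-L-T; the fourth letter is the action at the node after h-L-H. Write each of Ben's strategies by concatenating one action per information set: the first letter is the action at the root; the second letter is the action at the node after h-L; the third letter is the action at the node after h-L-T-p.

4

Row for MfqW (columns hTz, hTw, hHz, hHw, kTz, kTw, kHz, kHw): (6,7) (6,7) (6,7) (6,7) (1,4) (1,4) (1,4) (1,4).
Under MfqW, Ada's choice at the node after h-L-T and at the node after h-L-H can never be reached regardless of what Ben does, so varying those choices leaves every outcome unchanged.
Holding the reachable choices fixed and varying the unreachable ones freely already gives 2 × 2 = 4 equivalent strategies.
No other strategy reproduces this row, so those 4 are the full class: MfqD, MfqW, MfpD, MfpW.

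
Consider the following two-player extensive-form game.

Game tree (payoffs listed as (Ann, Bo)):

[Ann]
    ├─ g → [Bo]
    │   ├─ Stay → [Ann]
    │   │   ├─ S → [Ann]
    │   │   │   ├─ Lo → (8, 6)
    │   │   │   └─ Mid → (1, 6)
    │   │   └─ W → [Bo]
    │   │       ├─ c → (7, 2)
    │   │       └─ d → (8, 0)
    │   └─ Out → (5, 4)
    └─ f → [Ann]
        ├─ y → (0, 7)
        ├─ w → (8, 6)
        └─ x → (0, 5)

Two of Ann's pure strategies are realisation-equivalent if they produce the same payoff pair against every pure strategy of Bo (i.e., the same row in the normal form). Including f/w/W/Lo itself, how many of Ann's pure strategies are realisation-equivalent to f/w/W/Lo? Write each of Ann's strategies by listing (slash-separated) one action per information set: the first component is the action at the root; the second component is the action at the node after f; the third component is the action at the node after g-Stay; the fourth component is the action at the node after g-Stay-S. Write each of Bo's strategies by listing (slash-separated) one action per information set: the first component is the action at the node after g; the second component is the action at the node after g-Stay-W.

4

Row for f/w/W/Lo (columns Stay/c, Stay/d, Out/c, Out/d): (8,6) (8,6) (8,6) (8,6).
Under f/w/W/Lo, Ann's choice at the node after g-Stay and at the node after g-Stay-S can never be reached regardless of what Bo does, so varying those choices leaves every outcome unchanged.
Holding the reachable choices fixed and varying the unreachable ones freely already gives 2 × 2 = 4 equivalent strategies.
No other strategy reproduces this row, so those 4 are the full class: f/w/S/Lo, f/w/S/Mid, f/w/W/Lo, f/w/W/Mid.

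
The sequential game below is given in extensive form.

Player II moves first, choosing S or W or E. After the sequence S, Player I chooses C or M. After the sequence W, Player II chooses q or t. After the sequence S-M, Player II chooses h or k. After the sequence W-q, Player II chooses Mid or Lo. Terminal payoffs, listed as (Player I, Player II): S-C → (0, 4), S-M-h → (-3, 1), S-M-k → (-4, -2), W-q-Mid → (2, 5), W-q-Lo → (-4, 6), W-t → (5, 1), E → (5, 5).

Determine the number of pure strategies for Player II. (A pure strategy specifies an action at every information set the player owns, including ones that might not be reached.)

24

Player II owns the root with actions {S, W, E} — three choices.
Player II owns the node after W with actions {q, t} — two choices.
Player II owns the node after S-M with actions {h, k} — two choices.
Player II owns the node after W-q with actions {Mid, Lo} — two choices.
A pure strategy fixes one action at each information set independently, so the count is the product 3 × 2 × 2 × 2 = 24.
(For reference, Player I has 2 pure strategies, giving a 24×2 normal-form matrix.)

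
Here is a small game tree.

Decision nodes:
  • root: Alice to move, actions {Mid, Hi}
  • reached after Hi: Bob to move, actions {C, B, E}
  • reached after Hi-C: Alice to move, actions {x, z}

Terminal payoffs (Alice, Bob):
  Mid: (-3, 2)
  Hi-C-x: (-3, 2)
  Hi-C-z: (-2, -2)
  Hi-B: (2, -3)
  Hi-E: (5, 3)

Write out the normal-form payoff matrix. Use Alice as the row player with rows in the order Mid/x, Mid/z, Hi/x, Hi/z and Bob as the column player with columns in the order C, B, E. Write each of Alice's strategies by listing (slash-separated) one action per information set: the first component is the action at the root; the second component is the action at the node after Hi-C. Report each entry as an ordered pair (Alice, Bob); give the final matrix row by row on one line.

Mid/x: (-3,2) (-3,2) (-3,2) | Mid/z: (-3,2) (-3,2) (-3,2) | Hi/x: (-3,2) (2,-3) (5,3) | Hi/z: (-2,-2) (2,-3) (5,3)

             C        B        E
Mid/x   (-3,2)   (-3,2)   (-3,2)
Mid/z   (-3,2)   (-3,2)   (-3,2)
 Hi/x   (-3,2)   (2,-3)    (5,3)
 Hi/z  (-2,-2)   (2,-3)    (5,3)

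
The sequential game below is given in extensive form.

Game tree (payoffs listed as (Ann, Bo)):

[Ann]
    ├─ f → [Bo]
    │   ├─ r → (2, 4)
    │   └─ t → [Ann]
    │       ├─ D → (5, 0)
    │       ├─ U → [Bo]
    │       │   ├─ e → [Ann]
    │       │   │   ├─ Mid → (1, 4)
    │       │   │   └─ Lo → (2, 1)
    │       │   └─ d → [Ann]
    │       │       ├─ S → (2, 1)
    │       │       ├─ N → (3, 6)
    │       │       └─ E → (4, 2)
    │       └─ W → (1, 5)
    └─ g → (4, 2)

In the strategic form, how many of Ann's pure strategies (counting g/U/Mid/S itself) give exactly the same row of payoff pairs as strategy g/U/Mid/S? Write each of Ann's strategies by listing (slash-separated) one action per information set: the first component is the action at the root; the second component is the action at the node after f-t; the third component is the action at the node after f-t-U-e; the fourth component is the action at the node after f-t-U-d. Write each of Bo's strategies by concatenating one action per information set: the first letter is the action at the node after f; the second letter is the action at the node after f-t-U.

18

Row for g/U/Mid/S (columns re, rd, te, td): (4,2) (4,2) (4,2) (4,2).
Under g/U/Mid/S, Ann's choice at the node after f-t and at the node after f-t-U-e and at the node after f-t-U-d can never be reached regardless of what Bo does, so varying those choices leaves every outcome unchanged.
Holding the reachable choices fixed and varying the unreachable ones freely already gives 3 × 2 × 3 = 18 equivalent strategies.
No other strategy reproduces this row, so those 18 are the full class: g/D/Mid/S, g/D/Mid/N, g/D/Mid/E, g/D/Lo/S, g/D/Lo/N, g/D/Lo/E, g/U/Mid/S, g/U/Mid/N, g/U/Mid/E, g/U/Lo/S, g/U/Lo/N, g/U/Lo/E, g/W/Mid/S, g/W/Mid/N, g/W/Mid/E, g/W/Lo/S, g/W/Lo/N, g/W/Lo/E.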